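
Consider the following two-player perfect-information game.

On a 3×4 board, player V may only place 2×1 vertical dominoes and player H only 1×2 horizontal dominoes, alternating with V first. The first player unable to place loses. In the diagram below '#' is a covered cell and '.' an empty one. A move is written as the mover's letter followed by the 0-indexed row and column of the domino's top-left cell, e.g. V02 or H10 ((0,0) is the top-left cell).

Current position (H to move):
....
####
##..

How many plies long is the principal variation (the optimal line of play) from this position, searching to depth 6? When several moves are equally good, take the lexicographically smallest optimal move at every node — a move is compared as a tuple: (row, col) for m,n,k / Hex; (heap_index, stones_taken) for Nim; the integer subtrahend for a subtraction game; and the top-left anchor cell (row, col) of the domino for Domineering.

PV length from [..../####/##..]: 1 ply

[..../####/##..] H move#1: H00:+1/##../####/##..*, H01:+1/.##./####/##.., H02:+1/..##/####/##.., H22:+1/..../####/####
[##../####/##..] end (terminal -1, V#2); searched ..../####/##.. to 6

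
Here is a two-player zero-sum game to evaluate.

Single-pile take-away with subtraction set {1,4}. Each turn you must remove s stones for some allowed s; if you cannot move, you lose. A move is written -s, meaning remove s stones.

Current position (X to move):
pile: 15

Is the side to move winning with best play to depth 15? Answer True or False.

p1 X@[15]: -1[14]-1* -4[11]-1
p2 O@[14]: -1[13]-1 -4[10]+1*
p3 X@[10]: -1[9]-1* -4[6]-1
p4 O@[9]: -1[8]-1 -4[5]+1*
p5 X@[5]: -1[4]-1* -4[1]-1
p6 O@[4]: -1[3]-1 -4[0]+1*
p7 X@[0] terminal -1; root [15] d15

X winning at [15]: False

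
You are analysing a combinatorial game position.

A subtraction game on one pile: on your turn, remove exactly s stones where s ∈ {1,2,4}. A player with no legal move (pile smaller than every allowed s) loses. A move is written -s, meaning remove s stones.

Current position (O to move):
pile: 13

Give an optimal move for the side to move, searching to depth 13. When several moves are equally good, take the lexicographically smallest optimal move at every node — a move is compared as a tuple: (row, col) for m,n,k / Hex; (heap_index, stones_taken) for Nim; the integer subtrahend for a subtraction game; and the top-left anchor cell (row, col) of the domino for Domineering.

O's best at [13]: -1

ply 1, O at 13 | -1=+1→12*; -2=-1→11; -4=+1→9
ply 2, X at 12 | -1=-1→11*; -2=-1→10; -4=-1→8
ply 3, O at 11 | -1=-1→10; -2=+1→9*; -4=-1→7
ply 4, X at 9 | -1=-1→8*; -2=-1→7; -4=-1→5
ply 5, O at 8 | -1=-1→7; -2=+1→6*; -4=-1→4
ply 6, X at 6 | -1=-1→5*; -2=-1→4; -4=-1→2
ply 7, O at 5 | -1=-1→4; -2=+1→3*; -4=-1→1
ply 8, X at 3 | -1=-1→2*; -2=-1→1
ply 9, O at 2 | -1=-1→1; -2=+1→0*
ply 10: 0 is terminal -1 (X); from 13 depth 13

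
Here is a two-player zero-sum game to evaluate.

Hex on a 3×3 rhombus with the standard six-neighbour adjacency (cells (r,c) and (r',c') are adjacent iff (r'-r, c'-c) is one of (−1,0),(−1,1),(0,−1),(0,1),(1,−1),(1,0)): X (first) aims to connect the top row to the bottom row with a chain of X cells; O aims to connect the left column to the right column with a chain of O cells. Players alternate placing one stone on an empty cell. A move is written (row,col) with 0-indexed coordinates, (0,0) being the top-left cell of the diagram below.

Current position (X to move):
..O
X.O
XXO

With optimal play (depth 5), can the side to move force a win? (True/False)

[..O/X.O/XXO] X move#1: (0,0):+1/X.O/X.O/XXO*, (0,1):+1/.XO/X.O/XXO, (1,1):+1/..O/XXO/XXO
[X.O/X.O/XXO] end (terminal -1, O#2); searched ..O/X.O/XXO to 5

X winning at [..O/X.O/XXO]: True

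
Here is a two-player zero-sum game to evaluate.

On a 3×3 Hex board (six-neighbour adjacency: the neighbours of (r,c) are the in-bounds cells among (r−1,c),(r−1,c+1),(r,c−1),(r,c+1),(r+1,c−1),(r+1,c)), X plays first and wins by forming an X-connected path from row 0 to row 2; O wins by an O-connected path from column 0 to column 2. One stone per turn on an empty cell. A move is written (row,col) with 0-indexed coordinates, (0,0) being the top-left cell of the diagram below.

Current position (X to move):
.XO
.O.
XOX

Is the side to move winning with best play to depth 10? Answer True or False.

p1 X@[.XO/.O./XOX]: (0,0)[XXO/.O./XOX]-1 (1,0)[.XO/XO./XOX]+1* (1,2)[.XO/.OX/XOX]-1
p2 O@[.XO/XO./XOX] terminal -1; root [.XO/.O./XOX] d10

X winning at [.XO/.O./XOX]: True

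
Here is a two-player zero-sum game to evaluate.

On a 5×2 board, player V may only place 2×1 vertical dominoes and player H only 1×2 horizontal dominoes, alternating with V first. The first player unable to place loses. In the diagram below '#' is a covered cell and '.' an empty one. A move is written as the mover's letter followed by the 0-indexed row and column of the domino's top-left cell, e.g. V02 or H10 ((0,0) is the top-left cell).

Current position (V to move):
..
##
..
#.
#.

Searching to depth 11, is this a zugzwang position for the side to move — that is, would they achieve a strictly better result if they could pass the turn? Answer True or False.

zugzwang(../##/../#./#., V) = False

ply 1, V at ../##/../#./#. | V21=-1→../##/.#/##/#.*; V31=-1→../##/../##/##
ply 2, H at ../##/.#/##/#. | H00=+1→##/##/.#/##/#.*
ply 3: ##/##/.#/##/#. is terminal -1 (V); from ../##/../#./#. depth 11
suppose V passes — search the same position with H to move:
pass> ply 1, H at ../##/../#./#. | H00=-1→##/##/../#./#.; H20=+1→../##/##/#./#.*
pass> ply 2, V at ../##/##/#./#. | V31=-1→../##/##/##/##*
pass> ply 3, H at ../##/##/##/## | H00=+1→##/##/##/##/##*
pass> ply 4: ##/##/##/##/## is terminal -1 (V); from ../##/../#./#. depth 11
for V: play -1, pass -1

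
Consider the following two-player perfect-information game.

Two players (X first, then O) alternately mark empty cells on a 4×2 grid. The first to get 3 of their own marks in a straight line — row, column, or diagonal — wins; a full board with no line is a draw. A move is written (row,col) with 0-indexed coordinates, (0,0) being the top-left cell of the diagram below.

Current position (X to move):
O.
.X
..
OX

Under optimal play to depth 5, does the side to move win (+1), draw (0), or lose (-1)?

p1 X@[O./.X/../OX]: (0,1)[OX/.X/../OX]+0 (1,0)[O./XX/../OX]+0 (2,0)[O./.X/X./OX]+0 (2,1)[O./.X/.X/OX]+1*
p2 O@[O./.X/.X/OX] terminal -1; root [O./.X/../OX] d5

value(O./.X/../OX, X) = +1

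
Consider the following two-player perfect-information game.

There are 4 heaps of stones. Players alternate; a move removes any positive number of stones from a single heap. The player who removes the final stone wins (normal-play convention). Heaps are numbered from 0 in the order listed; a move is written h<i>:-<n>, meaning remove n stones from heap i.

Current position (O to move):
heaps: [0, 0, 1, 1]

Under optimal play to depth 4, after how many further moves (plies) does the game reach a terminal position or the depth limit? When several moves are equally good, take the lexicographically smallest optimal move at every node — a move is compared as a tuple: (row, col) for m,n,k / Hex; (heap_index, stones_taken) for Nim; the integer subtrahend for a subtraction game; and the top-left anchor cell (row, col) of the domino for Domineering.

ply 1, O at (0,0,1,1) | h2:-1=-1→(0,0,0,1)*; h3:-1=-1→(0,0,1,0)
ply 2, X at (0,0,0,1) | h3:-1=+1→(0,0,0,0)*
ply 3: (0,0,0,0) is terminal -1 (O); from (0,0,1,1) depth 4

PV length from [(0,0,1,1)]: 2 plies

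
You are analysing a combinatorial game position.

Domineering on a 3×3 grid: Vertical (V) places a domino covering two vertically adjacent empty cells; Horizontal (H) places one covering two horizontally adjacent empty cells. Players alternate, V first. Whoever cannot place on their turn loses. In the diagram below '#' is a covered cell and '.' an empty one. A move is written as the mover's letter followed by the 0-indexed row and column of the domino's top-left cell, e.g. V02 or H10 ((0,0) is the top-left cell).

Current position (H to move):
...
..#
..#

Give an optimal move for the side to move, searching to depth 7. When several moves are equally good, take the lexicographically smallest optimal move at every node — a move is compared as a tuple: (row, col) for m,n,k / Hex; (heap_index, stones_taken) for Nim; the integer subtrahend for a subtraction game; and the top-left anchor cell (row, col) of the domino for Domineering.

[.../..#/..#] H move#1: H00:-1/##./..#/..#, H01:-1/.##/..#/..#, H10:+1/.../###/..#*, H20:-1/.../..#/###
[.../###/..#] end (terminal -1, V#2); searched .../..#/..# to 7

H's best at [.../..#/..#]: H10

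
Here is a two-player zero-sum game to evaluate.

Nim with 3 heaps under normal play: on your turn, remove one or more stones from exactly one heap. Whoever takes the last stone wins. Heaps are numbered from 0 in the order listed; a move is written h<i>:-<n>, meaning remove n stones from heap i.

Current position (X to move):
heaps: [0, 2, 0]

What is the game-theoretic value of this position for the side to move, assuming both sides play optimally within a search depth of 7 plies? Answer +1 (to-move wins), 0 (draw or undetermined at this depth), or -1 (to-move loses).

value((0,2,0), X) = +1

p1 X@[(0,2,0)]: h1:-1[(0,1,0)]-1 h1:-2[(0,0,0)]+1*
p2 O@[(0,0,0)] terminal -1; root [(0,2,0)] d7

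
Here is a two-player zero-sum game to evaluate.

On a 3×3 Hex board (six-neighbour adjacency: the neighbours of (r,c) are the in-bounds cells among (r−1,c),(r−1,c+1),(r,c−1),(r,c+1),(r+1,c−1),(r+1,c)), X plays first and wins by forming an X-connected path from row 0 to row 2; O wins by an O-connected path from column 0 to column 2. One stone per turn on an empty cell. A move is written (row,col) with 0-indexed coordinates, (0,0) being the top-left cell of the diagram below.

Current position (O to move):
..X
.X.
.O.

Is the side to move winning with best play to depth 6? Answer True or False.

O winning at [..X/.X./.O.]: True

ply 1, O at ..X/.X./.O. | (0,0)=-1→O.X/.X./.O.; (0,1)=-1→.OX/.X./.O.; (1,0)=-1→..X/OX./.O.; (1,2)=-1→..X/.XO/.O.; (2,0)=+1→..X/.X./OO.*; (2,2)=-1→..X/.X./.OO
ply 2, X at ..X/.X./OO. | (0,0)=-1→X.X/.X./OO.*; (0,1)=-1→.XX/.X./OO.; (1,0)=-1→..X/XX./OO.; (1,2)=-1→..X/.XX/OO.; (2,2)=-1→..X/.X./OOX
ply 3, O at X.X/.X./OO. | (0,1)=+1→XOX/.X./OO.*; (1,0)=+1→X.X/OX./OO.; (1,2)=+1→X.X/.XO/OO.; (2,2)=+1→X.X/.X./OOO
ply 4, X at XOX/.X./OO. | (1,0)=-1→XOX/XX./OO.*; (1,2)=-1→XOX/.XX/OO.; (2,2)=-1→XOX/.X./OOX
ply 5, O at XOX/XX./OO. | (1,2)=+1→XOX/XXO/OO.*; (2,2)=+1→XOX/XX./OOO
ply 6: XOX/XXO/OO. is terminal -1 (X); from ..X/.X./.O. depth 6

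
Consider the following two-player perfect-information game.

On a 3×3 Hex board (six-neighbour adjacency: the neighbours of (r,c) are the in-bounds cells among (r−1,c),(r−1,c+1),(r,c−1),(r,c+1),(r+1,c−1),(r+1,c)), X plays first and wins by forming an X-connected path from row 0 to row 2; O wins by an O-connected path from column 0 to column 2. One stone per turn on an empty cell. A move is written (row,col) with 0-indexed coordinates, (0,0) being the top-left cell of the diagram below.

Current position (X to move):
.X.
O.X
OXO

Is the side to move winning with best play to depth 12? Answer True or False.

ply 1, X at .X./O.X/OXO | (0,0)=+1→XX./O.X/OXO*; (0,2)=+1→.XX/O.X/OXO; (1,1)=+1→.X./OXX/OXO
ply 2, O at XX./O.X/OXO | (0,2)=-1→XXO/O.X/OXO*; (1,1)=-1→XX./OOX/OXO
ply 3, X at XXO/O.X/OXO | (1,1)=+1→XXO/OXX/OXO*
ply 4: XXO/OXX/OXO is terminal -1 (O); from .X./O.X/OXO depth 12

X winning at [.X./O.X/OXO]: True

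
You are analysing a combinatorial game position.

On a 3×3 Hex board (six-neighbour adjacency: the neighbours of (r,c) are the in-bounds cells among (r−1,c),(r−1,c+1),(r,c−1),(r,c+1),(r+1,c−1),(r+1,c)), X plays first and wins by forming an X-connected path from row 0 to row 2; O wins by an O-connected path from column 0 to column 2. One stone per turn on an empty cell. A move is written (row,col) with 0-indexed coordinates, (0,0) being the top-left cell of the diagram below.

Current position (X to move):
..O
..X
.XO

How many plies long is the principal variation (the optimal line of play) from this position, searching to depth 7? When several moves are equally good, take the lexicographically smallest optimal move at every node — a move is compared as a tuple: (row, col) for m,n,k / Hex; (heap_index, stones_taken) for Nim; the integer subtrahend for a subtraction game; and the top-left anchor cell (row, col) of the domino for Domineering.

[..O/..X/.XO] X move#1: (0,0):-1/X.O/..X/.XO, (0,1):-1/.XO/..X/.XO, (1,0):+1/..O/X.X/.XO*, (1,1):-1/..O/.XX/.XO, (2,0):-1/..O/..X/XXO
[..O/X.X/.XO] O move#2: (0,0):-1/O.O/X.X/.XO*, (0,1):-1/.OO/X.X/.XO, (1,1):-1/..O/XOX/.XO, (2,0):-1/..O/X.X/OXO
[O.O/X.X/.XO] X move#3: (0,1):+1/OXO/X.X/.XO*, (1,1):-1/O.O/XXX/.XO, (2,0):-1/O.O/X.X/XXO
[OXO/X.X/.XO] O move#4: (1,1):-1/OXO/XOX/.XO*, (2,0):-1/OXO/X.X/OXO
[OXO/XOX/.XO] X move#5: (2,0):+1/OXO/XOX/XXO*
[OXO/XOX/XXO] end (terminal -1, O#6); searched ..O/..X/.XO to 7

PV length from [..O/..X/.XO]: 5 plies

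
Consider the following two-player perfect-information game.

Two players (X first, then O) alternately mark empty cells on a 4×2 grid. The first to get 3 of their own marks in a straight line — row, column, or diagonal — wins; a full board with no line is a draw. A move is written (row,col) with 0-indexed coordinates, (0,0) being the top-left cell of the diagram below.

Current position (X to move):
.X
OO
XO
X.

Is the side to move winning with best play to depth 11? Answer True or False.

X winning at [.X/OO/XO/X.]: False

ply 1, X at .X/OO/XO/X. | (0,0)=-1→XX/OO/XO/X.; (3,1)=+0→.X/OO/XO/XX*
ply 2, O at .X/OO/XO/XX | (0,0)=+0→OX/OO/XO/XX*
ply 3: OX/OO/XO/XX is terminal +0 (X); from .X/OO/XO/X. depth 11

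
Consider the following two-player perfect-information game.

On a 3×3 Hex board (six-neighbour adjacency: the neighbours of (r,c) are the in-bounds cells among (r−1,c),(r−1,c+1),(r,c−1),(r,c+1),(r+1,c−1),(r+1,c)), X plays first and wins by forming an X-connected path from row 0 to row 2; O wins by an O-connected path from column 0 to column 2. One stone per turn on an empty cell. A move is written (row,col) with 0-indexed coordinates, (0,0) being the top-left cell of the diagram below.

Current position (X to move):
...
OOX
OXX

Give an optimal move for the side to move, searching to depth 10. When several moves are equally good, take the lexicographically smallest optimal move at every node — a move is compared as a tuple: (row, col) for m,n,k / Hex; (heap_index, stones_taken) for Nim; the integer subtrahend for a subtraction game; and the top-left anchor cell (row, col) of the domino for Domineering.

p1 X@[.../OOX/OXX]: (0,0)[X../OOX/OXX]-1 (0,1)[.X./OOX/OXX]-1 (0,2)[..X/OOX/OXX]+1*
p2 O@[..X/OOX/OXX] terminal -1; root [.../OOX/OXX] d10

X's best at [.../OOX/OXX]: (0,2)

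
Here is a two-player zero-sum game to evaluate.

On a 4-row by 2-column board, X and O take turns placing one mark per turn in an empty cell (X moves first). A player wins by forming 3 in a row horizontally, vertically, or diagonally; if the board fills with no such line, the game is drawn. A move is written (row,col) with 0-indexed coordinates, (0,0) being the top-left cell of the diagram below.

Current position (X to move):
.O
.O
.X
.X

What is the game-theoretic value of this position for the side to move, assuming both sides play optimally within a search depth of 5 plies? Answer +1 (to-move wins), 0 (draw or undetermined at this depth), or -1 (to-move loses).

ply 1, X at .O/.O/.X/.X | (0,0)=+0→XO/.O/.X/.X*; (1,0)=+0→.O/XO/.X/.X; (2,0)=+0→.O/.O/XX/.X; (3,0)=+0→.O/.O/.X/XX
ply 2, O at XO/.O/.X/.X | (1,0)=+0→XO/OO/.X/.X*; (2,0)=+0→XO/.O/OX/.X; (3,0)=+0→XO/.O/.X/OX
ply 3, X at XO/OO/.X/.X | (2,0)=+0→XO/OO/XX/.X*; (3,0)=+0→XO/OO/.X/XX
ply 4, O at XO/OO/XX/.X | (3,0)=+0→XO/OO/XX/OX*
ply 5: XO/OO/XX/OX is terminal +0 (X); from .O/.O/.X/.X depth 5

value(.O/.O/.X/.X, X) = 0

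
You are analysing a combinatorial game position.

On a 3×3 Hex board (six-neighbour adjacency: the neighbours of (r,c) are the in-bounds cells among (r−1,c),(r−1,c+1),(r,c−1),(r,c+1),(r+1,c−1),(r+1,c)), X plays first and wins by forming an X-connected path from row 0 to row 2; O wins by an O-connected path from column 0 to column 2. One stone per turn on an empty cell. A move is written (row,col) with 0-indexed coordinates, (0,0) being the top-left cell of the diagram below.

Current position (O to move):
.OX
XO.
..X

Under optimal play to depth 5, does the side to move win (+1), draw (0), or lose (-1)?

[.OX/XO./..X] O move#1: (0,0):-1/OOX/XO./..X, (1,2):+1/.OX/XOO/..X*, (2,0):-1/.OX/XO./O.X, (2,1):-1/.OX/XO./.OX
[.OX/XOO/..X] X move#2: (0,0):-1/XOX/XOO/..X*, (2,0):-1/.OX/XOO/X.X, (2,1):-1/.OX/XOO/.XX
[XOX/XOO/..X] O move#3: (2,0):+1/XOX/XOO/O.X*, (2,1):-1/XOX/XOO/.OX
[XOX/XOO/O.X] end (terminal -1, X#4); searched .OX/XO./..X to 5

value(.OX/XO./..X, O) = +1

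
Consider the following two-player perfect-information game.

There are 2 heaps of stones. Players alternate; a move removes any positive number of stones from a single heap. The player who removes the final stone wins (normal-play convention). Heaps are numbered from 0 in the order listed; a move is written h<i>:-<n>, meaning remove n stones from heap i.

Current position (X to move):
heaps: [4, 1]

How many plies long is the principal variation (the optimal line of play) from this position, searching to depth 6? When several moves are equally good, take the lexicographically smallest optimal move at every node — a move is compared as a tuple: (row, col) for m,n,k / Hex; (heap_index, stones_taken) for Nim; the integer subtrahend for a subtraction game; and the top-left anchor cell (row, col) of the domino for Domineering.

[(4,1)] X move#1: h0:-1:-1/(3,1), h0:-2:-1/(2,1), h0:-3:+1/(1,1)*, h0:-4:-1/(0,1), h1:-1:-1/(4,0)
[(1,1)] O move#2: h0:-1:-1/(0,1)*, h1:-1:-1/(1,0)
[(0,1)] X move#3: h1:-1:+1/(0,0)*
[(0,0)] end (terminal -1, O#4); searched (4,1) to 6

PV length from [(4,1)]: 3 plies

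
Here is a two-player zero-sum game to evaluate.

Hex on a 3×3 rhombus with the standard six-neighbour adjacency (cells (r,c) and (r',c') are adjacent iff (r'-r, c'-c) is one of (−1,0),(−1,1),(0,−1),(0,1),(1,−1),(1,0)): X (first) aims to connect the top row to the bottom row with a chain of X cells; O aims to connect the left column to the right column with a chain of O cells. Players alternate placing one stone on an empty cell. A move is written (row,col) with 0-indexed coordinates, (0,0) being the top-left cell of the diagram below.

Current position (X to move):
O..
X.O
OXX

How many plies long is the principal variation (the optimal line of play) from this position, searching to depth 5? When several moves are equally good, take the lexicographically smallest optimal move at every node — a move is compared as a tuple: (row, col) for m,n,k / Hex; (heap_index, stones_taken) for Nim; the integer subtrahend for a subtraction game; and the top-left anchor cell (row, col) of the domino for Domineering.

PV length from [O../X.O/OXX]: 3 plies

ply 1, X at O../X.O/OXX | (0,1)=-1→OX./X.O/OXX; (0,2)=-1→O.X/X.O/OXX; (1,1)=+1→O../XXO/OXX*
ply 2, O at O../XXO/OXX | (0,1)=-1→OO./XXO/OXX*; (0,2)=-1→O.O/XXO/OXX
ply 3, X at OO./XXO/OXX | (0,2)=+1→OOX/XXO/OXX*
ply 4: OOX/XXO/OXX is terminal -1 (O); from O../X.O/OXX depth 5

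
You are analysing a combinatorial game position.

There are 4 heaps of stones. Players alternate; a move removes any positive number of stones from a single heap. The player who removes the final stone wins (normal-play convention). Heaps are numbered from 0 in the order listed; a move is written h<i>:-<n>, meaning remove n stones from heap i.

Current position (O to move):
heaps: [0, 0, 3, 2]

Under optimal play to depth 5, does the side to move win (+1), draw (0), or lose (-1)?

ply 1, O at (0,0,3,2) | h2:-1=+1→(0,0,2,2)*; h2:-2=-1→(0,0,1,2); h2:-3=-1→(0,0,0,2); h3:-1=-1→(0,0,3,1); h3:-2=-1→(0,0,3,0)
ply 2, X at (0,0,2,2) | h2:-1=-1→(0,0,1,2)*; h2:-2=-1→(0,0,0,2); h3:-1=-1→(0,0,2,1); h3:-2=-1→(0,0,2,0)
ply 3, O at (0,0,1,2) | h2:-1=-1→(0,0,0,2); h3:-1=+1→(0,0,1,1)*; h3:-2=-1→(0,0,1,0)
ply 4, X at (0,0,1,1) | h2:-1=-1→(0,0,0,1)*; h3:-1=-1→(0,0,1,0)
ply 5, O at (0,0,0,1) | h3:-1=+1→(0,0,0,0)*
ply 6: (0,0,0,0) is terminal -1 (X); from (0,0,3,2) depth 5

value((0,0,3,2), O) = +1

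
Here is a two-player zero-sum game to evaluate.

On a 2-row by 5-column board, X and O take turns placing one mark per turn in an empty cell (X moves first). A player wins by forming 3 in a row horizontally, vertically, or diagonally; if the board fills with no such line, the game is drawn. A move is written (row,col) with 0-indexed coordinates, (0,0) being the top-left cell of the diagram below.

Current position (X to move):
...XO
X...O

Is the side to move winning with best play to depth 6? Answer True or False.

X winning at [...XO/X...O]: False

p1 X@[...XO/X...O]: (0,0)[X..XO/X...O]+0* (0,1)[.X.XO/X...O]+0 (0,2)[..XXO/X...O]+0 (1,1)[...XO/XX..O]+0 (1,2)[...XO/X.X.O]+0 (1,3)[...XO/X..XO]+0
p2 O@[X..XO/X...O]: (0,1)[XO.XO/X...O]+0* (0,2)[X.OXO/X...O]+0 (1,1)[X..XO/XO..O]+0 (1,2)[X..XO/X.O.O]+0 (1,3)[X..XO/X..OO]+0
p3 X@[XO.XO/X...O]: (0,2)[XOXXO/X...O]+0* (1,1)[XO.XO/XX..O]+0 (1,2)[XO.XO/X.X.O]+0 (1,3)[XO.XO/X..XO]+0
p4 O@[XOXXO/X...O]: (1,1)[XOXXO/XO..O]+0* (1,2)[XOXXO/X.O.O]+0 (1,3)[XOXXO/X..OO]+0
p5 X@[XOXXO/XO..O]: (1,2)[XOXXO/XOX.O]+0* (1,3)[XOXXO/XO.XO]+0
p6 O@[XOXXO/XOX.O]: (1,3)[XOXXO/XOXOO]+0*
p7 X@[XOXXO/XOXOO] terminal +0; root [...XO/X...O] d6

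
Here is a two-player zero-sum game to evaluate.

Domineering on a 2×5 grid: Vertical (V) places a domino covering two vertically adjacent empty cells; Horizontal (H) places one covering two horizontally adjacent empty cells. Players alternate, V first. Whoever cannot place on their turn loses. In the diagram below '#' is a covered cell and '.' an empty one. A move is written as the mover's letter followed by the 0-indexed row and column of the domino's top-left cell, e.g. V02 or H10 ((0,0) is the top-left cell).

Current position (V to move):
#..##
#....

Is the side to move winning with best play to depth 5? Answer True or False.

V winning at [#..##/#....]: True

[#..##/#....] V move#1: V01:-1/##.##/##..., V02:+1/#.###/#.#..*
[#.###/#.#..] H move#2: H13:-1/#.###/#.###*
[#.###/#.###] V move#3: V01:+1/#####/#####*
[#####/#####] end (terminal -1, H#4); searched #..##/#.... to 5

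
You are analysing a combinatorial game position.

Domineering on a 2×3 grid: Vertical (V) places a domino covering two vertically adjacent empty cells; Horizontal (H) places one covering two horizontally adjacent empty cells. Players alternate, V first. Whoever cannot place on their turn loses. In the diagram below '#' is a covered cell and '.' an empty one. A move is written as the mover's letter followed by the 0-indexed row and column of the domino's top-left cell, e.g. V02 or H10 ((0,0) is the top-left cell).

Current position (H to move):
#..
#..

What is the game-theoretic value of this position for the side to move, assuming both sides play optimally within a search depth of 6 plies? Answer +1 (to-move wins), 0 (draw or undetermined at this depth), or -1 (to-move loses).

p1 H@[#../#..]: H01[###/#..]+1* H11[#../###]+1
p2 V@[###/#..] terminal -1; root [#../#..] d6

value(#../#.., H) = +1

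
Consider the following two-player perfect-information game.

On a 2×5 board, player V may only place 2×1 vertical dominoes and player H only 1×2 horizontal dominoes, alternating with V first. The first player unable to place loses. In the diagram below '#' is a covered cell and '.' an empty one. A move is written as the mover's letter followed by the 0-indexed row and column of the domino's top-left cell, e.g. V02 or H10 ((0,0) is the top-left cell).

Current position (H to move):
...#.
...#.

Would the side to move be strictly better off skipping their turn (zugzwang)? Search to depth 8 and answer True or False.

p1 H@[...#./...#.]: H00[##.#./...#.]-1* H01[.###./...#.]-1 H10[...#./##.#.]-1 H11[...#./.###.]-1
p2 V@[##.#./...#.]: V02[####./..##.]+1* V04[##.##/...##]-1
p3 H@[####./..##.]: H10[####./####.]-1*
p4 V@[####./####.]: V04[#####/#####]+1*
p5 H@[#####/#####] terminal -1; root [...#./...#.] d8
suppose H passes — search the same position with V to move:
pass> p1 V@[...#./...#.]: V00[#..#./#..#.]-1 V01[.#.#./.#.#.]+1* V02[..##./..##.]-1 V04[...##/...##]-1
pass> p2 H@[.#.#./.#.#.] terminal -1; root [...#./...#.] d8
for H: play -1, pass -1

zugzwang(...#./...#., H) = False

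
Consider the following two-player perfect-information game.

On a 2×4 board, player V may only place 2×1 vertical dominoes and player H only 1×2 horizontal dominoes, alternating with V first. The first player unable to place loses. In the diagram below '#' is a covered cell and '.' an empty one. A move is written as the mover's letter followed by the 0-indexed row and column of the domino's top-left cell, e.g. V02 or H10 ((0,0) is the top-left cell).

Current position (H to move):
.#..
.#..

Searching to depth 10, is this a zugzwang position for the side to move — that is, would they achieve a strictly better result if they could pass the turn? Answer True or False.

zugzwang(.#../.#.., H) = False

[.#../.#..] H move#1: H02:+1/.###/.#..*, H12:+1/.#../.###
[.###/.#..] V move#2: V00:-1/####/##..*
[####/##..] H move#3: H12:+1/####/####*
[####/####] end (terminal -1, V#4); searched .#../.#.. to 10
pass branch (V moves first from the same position):
  | [.#../.#..] V move#1: V00:-1/##../##.., V02:+1/.##./.##.*, V03:+1/.#.#/.#.#
  | [.##./.##.] end (terminal -1, H#2); searched .#../.#.. to 10
H moving scores +1; H passing scores -1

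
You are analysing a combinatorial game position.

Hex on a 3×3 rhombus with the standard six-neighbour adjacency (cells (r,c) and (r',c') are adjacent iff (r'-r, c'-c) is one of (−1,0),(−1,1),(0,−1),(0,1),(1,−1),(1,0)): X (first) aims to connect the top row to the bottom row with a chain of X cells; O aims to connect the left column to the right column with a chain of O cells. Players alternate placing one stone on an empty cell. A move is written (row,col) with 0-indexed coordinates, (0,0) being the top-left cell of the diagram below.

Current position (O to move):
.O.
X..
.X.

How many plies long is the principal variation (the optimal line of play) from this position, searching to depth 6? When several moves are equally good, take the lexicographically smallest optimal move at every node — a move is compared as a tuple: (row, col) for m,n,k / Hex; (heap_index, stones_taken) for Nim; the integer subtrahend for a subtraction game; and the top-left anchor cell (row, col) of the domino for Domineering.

[.O./X../.X.] O move#1: (0,0):-1/OO./X../.X., (0,2):-1/.OO/X../.X., (1,1):+1/.O./XO./.X.*, (1,2):-1/.O./X.O/.X., (2,0):-1/.O./X../OX., (2,2):-1/.O./X../.XO
[.O./XO./.X.] X move#2: (0,0):-1/XO./XO./.X.*, (0,2):-1/.OX/XO./.X., (1,2):-1/.O./XOX/.X., (2,0):-1/.O./XO./XX., (2,2):-1/.O./XO./.XX
[XO./XO./.X.] O move#3: (0,2):-1/XOO/XO./.X., (1,2):-1/XO./XOO/.X., (2,0):+1/XO./XO./OX.*, (2,2):-1/XO./XO./.XO
[XO./XO./OX.] X move#4: (0,2):-1/XOX/XO./OX.*, (1,2):-1/XO./XOX/OX., (2,2):-1/XO./XO./OXX
[XOX/XO./OX.] O move#5: (1,2):+1/XOX/XOO/OX.*, (2,2):-1/XOX/XO./OXO
[XOX/XOO/OX.] end (terminal -1, X#6); searched .O./X../.X. to 6

PV length from [.O./X../.X.]: 5 plies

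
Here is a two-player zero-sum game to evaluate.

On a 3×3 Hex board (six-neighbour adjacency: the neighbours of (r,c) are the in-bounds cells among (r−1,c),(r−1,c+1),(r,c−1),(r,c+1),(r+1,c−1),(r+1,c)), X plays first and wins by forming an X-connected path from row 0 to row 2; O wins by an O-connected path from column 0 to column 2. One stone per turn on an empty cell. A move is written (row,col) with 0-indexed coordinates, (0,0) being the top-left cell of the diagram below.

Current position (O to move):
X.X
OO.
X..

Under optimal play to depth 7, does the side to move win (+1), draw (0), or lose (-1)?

value(X.X/OO./X.., O) = +1

[X.X/OO./X..] O move#1: (0,1):-1/XOX/OO./X.., (1,2):+1/X.X/OOO/X..*, (2,1):+1/X.X/OO./XO., (2,2):+1/X.X/OO./X.O
[X.X/OOO/X..] end (terminal -1, X#2); searched X.X/OO./X.. to 7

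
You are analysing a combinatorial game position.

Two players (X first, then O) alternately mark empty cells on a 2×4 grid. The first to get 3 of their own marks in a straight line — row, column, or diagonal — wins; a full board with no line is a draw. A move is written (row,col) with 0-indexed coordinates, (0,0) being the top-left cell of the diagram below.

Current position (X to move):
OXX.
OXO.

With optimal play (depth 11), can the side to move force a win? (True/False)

p1 X@[OXX./OXO.]: (0,3)[OXXX/OXO.]+1* (1,3)[OXX./OXOX]+0
p2 O@[OXXX/OXO.] terminal -1; root [OXX./OXO.] d11

X winning at [OXX./OXO.]: True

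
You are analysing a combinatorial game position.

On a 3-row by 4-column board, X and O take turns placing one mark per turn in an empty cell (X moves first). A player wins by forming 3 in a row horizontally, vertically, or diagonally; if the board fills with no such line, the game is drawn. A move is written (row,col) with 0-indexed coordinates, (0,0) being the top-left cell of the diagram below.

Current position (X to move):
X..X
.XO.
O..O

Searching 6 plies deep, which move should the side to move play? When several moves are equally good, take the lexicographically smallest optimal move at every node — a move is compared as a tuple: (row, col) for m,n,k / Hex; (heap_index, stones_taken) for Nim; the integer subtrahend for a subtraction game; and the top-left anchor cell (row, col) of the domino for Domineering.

X's best at [X..X/.XO./O..O]: (0,1)

p1 X@[X..X/.XO./O..O]: (0,1)[XX.X/.XO./O..O]+1* (0,2)[X.XX/.XO./O..O]-1 (1,0)[X..X/XXO./O..O]-1 (1,3)[X..X/.XOX/O..O]-1 (2,1)[X..X/.XO./OX.O]-1 (2,2)[X..X/.XO./O.XO]+1
p2 O@[XX.X/.XO./O..O]: (0,2)[XXOX/.XO./O..O]-1* (1,0)[XX.X/OXO./O..O]-1 (1,3)[XX.X/.XOO/O..O]-1 (2,1)[XX.X/.XO./OO.O]-1 (2,2)[XX.X/.XO./O.OO]-1
p3 X@[XXOX/.XO./O..O]: (1,0)[XXOX/XXO./O..O]-1 (1,3)[XXOX/.XOX/O..O]-1 (2,1)[XXOX/.XO./OX.O]+1* (2,2)[XXOX/.XO./O.XO]+1
p4 O@[XXOX/.XO./OX.O] terminal -1; root [X..X/.XO./O..O] d6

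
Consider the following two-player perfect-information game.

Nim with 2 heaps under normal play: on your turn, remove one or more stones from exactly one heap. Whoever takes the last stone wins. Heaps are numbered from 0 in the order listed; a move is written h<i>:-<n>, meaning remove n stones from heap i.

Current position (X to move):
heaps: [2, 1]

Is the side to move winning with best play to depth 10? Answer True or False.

X winning at [(2,1)]: True

p1 X@[(2,1)]: h0:-1[(1,1)]+1* h0:-2[(0,1)]-1 h1:-1[(2,0)]-1
p2 O@[(1,1)]: h0:-1[(0,1)]-1* h1:-1[(1,0)]-1
p3 X@[(0,1)]: h1:-1[(0,0)]+1*
p4 O@[(0,0)] terminal -1; root [(2,1)] d10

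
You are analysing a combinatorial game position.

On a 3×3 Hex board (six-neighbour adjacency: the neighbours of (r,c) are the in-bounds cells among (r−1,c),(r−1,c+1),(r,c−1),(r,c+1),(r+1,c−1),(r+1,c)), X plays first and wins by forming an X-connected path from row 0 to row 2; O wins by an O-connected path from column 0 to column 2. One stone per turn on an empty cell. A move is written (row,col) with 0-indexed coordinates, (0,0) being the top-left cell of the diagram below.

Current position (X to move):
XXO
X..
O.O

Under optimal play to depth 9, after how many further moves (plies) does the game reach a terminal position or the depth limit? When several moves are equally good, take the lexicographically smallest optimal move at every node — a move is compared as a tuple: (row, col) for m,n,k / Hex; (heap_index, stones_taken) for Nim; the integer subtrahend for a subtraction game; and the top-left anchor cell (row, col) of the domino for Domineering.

[XXO/X../O.O] X move#1: (1,1):-1/XXO/XX./O.O*, (1,2):-1/XXO/X.X/O.O, (2,1):-1/XXO/X../OXO
[XXO/XX./O.O] O move#2: (1,2):-1/XXO/XXO/O.O, (2,1):+1/XXO/XX./OOO*
[XXO/XX./OOO] end (terminal -1, X#3); searched XXO/X../O.O to 9

PV length from [XXO/X../O.O]: 2 plies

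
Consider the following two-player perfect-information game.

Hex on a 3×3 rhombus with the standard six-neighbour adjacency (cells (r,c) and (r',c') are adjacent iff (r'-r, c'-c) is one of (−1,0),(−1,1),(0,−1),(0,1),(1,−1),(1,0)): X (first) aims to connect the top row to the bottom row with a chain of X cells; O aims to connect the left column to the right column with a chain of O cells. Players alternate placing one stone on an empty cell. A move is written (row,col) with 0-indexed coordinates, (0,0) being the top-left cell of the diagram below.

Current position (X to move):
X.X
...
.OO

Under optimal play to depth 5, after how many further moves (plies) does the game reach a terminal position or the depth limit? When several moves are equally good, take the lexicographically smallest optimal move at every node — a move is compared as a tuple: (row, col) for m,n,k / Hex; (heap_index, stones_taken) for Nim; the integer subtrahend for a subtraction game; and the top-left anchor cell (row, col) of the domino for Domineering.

PV length from [X.X/.../.OO]: 3 plies

ply 1, X at X.X/.../.OO | (0,1)=-1→XXX/.../.OO; (1,0)=-1→X.X/X../.OO; (1,1)=-1→X.X/.X./.OO; (1,2)=-1→X.X/..X/.OO; (2,0)=+1→X.X/.../XOO*
ply 2, O at X.X/.../XOO | (0,1)=-1→XOX/.../XOO*; (1,0)=-1→X.X/O../XOO; (1,1)=-1→X.X/.O./XOO; (1,2)=-1→X.X/..O/XOO
ply 3, X at XOX/.../XOO | (1,0)=+1→XOX/X../XOO*; (1,1)=+1→XOX/.X./XOO; (1,2)=+1→XOX/..X/XOO
ply 4: XOX/X../XOO is terminal -1 (O); from X.X/.../.OO depth 5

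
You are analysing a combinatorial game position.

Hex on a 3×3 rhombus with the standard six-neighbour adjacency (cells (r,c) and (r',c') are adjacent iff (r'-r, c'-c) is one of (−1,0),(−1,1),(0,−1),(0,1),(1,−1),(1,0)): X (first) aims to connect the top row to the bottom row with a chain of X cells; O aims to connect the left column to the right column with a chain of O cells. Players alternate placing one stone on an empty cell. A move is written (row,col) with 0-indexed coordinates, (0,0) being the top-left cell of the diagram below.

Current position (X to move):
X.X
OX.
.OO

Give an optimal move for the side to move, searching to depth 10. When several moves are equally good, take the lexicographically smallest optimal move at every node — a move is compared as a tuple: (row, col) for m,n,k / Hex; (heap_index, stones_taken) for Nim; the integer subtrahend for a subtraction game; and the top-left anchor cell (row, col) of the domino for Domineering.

ply 1, X at X.X/OX./.OO | (0,1)=-1→XXX/OX./.OO; (1,2)=-1→X.X/OXX/.OO; (2,0)=+1→X.X/OX./XOO*
ply 2: X.X/OX./XOO is terminal -1 (O); from X.X/OX./.OO depth 10

X's best at [X.X/OX./.OO]: (2,0)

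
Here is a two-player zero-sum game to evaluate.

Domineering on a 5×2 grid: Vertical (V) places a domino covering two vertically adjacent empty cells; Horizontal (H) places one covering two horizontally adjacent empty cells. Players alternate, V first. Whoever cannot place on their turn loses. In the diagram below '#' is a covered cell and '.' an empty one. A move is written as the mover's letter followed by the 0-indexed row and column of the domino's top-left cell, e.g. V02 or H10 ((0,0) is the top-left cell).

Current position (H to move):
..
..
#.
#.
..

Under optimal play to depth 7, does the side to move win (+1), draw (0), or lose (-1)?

value(../../#./#./.., H) = +1

p1 H@[../../#./#./..]: H00[##/../#./#./..]+1* H10[../##/#./#./..]+1 H40[../../#./#./##]-1
p2 V@[##/../#./#./..]: V11[##/.#/##/#./..]-1* V21[##/../##/##/..]-1 V31[##/../#./##/.#]-1
p3 H@[##/.#/##/#./..]: H40[##/.#/##/#./##]+1*
p4 V@[##/.#/##/#./##] terminal -1; root [../../#./#./..] d7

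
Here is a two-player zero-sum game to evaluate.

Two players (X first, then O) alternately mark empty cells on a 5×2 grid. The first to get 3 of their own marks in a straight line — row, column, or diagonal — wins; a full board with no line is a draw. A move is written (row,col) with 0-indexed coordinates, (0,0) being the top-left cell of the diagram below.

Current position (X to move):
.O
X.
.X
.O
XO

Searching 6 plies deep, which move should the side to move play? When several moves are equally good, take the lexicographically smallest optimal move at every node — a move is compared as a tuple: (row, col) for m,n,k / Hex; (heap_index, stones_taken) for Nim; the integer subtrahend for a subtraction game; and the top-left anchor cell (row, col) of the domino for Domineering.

p1 X@[.O/X./.X/.O/XO]: (0,0)[XO/X./.X/.O/XO]+0 (1,1)[.O/XX/.X/.O/XO]+0 (2,0)[.O/X./XX/.O/XO]+1* (3,0)[.O/X./.X/XO/XO]+0
p2 O@[.O/X./XX/.O/XO]: (0,0)[OO/X./XX/.O/XO]-1* (1,1)[.O/XO/XX/.O/XO]-1 (3,0)[.O/X./XX/OO/XO]-1
p3 X@[OO/X./XX/.O/XO]: (1,1)[OO/XX/XX/.O/XO]+0 (3,0)[OO/X./XX/XO/XO]+1*
p4 O@[OO/X./XX/XO/XO] terminal -1; root [.O/X./.X/.O/XO] d6

X's best at [.O/X./.X/.O/XO]: (2,0)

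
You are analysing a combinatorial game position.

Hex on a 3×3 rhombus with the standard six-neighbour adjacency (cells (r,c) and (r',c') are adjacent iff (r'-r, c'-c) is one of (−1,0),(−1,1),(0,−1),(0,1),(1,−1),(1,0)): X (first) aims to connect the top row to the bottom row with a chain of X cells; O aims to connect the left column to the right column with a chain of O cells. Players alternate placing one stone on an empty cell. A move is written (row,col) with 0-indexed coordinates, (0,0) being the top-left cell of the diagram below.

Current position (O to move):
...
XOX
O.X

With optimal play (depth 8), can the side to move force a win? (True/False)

ply 1, O at .../XOX/O.X | (0,0)=-1→O../XOX/O.X; (0,1)=-1→.O./XOX/O.X; (0,2)=+1→..O/XOX/O.X*; (2,1)=-1→.../XOX/OOX
ply 2: ..O/XOX/O.X is terminal -1 (X); from .../XOX/O.X depth 8

O winning at [.../XOX/O.X]: True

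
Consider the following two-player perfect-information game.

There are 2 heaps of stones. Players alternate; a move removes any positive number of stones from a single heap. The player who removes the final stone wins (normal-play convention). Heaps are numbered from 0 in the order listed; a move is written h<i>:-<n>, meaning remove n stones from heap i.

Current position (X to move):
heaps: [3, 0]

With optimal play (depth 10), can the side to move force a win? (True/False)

[(3,0)] X move#1: h0:-1:-1/(2,0), h0:-2:-1/(1,0), h0:-3:+1/(0,0)*
[(0,0)] end (terminal -1, O#2); searched (3,0) to 10

X winning at [(3,0)]: True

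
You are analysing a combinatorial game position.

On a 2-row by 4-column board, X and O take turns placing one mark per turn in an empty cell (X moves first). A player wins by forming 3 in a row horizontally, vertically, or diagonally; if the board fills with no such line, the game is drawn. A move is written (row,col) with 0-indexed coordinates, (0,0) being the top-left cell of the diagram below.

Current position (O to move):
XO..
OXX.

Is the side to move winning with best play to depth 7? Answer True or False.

ply 1, O at XO../OXX. | (0,2)=-1→XOO./OXX.; (0,3)=-1→XO.O/OXX.; (1,3)=+0→XO../OXXO*
ply 2, X at XO../OXXO | (0,2)=+0→XOX./OXXO*; (0,3)=+0→XO.X/OXXO
ply 3, O at XOX./OXXO | (0,3)=+0→XOXO/OXXO*
ply 4: XOXO/OXXO is terminal +0 (X); from XO../OXX. depth 7

O winning at [XO../OXX.]: False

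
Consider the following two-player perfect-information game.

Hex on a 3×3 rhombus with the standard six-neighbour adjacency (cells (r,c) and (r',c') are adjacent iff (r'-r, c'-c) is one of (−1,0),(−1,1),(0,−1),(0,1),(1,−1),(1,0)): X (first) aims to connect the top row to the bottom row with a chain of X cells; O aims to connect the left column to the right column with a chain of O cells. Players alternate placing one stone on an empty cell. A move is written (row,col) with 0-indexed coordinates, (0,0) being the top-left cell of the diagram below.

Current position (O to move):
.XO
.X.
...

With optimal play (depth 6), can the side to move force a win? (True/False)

O winning at [.XO/.X./...]: False

ply 1, O at .XO/.X./... | (0,0)=-1→OXO/.X./...*; (1,0)=-1→.XO/OX./...; (1,2)=-1→.XO/.XO/...; (2,0)=-1→.XO/.X./O..; (2,1)=-1→.XO/.X./.O.; (2,2)=-1→.XO/.X./..O
ply 2, X at OXO/.X./... | (1,0)=+1→OXO/XX./...*; (1,2)=+1→OXO/.XX/...; (2,0)=+1→OXO/.X./X..; (2,1)=+1→OXO/.X./.X.; (2,2)=+1→OXO/.X./..X
ply 3, O at OXO/XX./... | (1,2)=-1→OXO/XXO/...*; (2,0)=-1→OXO/XX./O..; (2,1)=-1→OXO/XX./.O.; (2,2)=-1→OXO/XX./..O
ply 4, X at OXO/XXO/... | (2,0)=+1→OXO/XXO/X..*; (2,1)=+1→OXO/XXO/.X.; (2,2)=+1→OXO/XXO/..X
ply 5: OXO/XXO/X.. is terminal -1 (O); from .XO/.X./... depth 6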